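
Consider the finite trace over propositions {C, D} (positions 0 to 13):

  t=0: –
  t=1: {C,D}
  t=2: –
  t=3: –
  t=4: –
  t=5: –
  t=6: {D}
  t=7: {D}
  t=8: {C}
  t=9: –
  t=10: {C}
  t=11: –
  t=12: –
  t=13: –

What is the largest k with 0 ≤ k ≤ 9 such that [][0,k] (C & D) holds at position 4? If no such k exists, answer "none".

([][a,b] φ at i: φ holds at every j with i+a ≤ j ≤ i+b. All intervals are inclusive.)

none

(C & D) must hold from j=4 onward; find where it first fails.
  j=4: fails → no k works.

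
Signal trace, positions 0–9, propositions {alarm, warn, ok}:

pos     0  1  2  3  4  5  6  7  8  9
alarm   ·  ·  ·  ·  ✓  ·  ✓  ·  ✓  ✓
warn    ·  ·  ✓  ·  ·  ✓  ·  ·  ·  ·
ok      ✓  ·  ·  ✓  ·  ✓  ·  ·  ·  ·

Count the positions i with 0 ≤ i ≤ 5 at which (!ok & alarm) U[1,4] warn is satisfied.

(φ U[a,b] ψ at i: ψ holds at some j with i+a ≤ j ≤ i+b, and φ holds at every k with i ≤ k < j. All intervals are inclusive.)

Evaluate at each i in [0,5]:
  i=0: ✗ (lhs fails at k=0 before rhs at j=2)
  i=1: ✗ (lhs fails at k=1 before rhs at j=2)
  i=2: ✗ (lhs fails at k=2 before rhs at j=5)
  i=3: ✗ (lhs fails at k=3 before rhs at j=5)
  i=4: ✓ (rhs at j=5; lhs holds on [4,4])
  i=5: ✗ (no rhs in [6,9])
Positions where it holds: {4} → 1.

1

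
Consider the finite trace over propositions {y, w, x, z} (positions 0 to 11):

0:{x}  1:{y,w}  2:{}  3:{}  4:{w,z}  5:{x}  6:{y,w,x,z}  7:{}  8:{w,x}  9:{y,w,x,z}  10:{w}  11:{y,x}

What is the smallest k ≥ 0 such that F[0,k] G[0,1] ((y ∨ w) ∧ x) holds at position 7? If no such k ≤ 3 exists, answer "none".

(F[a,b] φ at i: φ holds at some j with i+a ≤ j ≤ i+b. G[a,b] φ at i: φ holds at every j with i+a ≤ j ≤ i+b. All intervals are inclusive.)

1

Scan j = 7,8,… for G[0,1] ((y ∨ w) ∧ x):
  j=7: fails
  j=8: holds
First hit at j=8, so smallest k = 8-7 = 1.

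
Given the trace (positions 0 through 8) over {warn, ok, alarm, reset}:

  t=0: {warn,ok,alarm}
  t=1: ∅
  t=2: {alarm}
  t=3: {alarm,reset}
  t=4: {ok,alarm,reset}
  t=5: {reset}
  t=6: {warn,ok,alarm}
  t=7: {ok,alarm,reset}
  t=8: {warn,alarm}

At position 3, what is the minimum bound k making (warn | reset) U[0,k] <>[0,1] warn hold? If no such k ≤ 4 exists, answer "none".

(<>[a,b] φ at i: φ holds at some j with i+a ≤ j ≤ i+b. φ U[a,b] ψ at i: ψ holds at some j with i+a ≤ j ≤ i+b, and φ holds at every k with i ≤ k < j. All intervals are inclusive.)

Need earliest j ≥ 3 with <>[0,1] warn, and (warn | reset) at every k in [3,j-1].
  j=3: rhs fails.
  j=4: rhs fails.
  j=5: rhs holds; lhs holds on [3,4]. k = 2.

2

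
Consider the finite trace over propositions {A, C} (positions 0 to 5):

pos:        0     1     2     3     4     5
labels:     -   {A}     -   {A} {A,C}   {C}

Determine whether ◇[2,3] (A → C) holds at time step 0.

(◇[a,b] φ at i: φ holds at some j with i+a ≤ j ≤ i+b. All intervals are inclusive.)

Check (A → C) at each j in [2,3]:
  j=2: true
  j=3: false
Found at j=2 → formula holds.

True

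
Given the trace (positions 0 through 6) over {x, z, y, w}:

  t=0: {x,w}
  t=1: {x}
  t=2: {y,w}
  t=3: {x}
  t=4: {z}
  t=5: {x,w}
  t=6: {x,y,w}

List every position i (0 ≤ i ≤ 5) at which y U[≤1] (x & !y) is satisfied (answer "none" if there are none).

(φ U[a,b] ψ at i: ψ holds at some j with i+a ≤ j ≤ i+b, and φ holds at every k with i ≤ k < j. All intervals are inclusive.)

Evaluate at each i in [0,5]:
  i=0: ✓ (rhs at j=0)
  i=1: ✓ (rhs at j=1)
  i=2: ✓ (rhs at j=3; lhs holds on [2,2])
  i=3: ✓ (rhs at j=3)
  i=4: ✗ (lhs fails at k=4 before rhs at j=5)
  i=5: ✓ (rhs at j=5)

0, 1, 2, 3, 5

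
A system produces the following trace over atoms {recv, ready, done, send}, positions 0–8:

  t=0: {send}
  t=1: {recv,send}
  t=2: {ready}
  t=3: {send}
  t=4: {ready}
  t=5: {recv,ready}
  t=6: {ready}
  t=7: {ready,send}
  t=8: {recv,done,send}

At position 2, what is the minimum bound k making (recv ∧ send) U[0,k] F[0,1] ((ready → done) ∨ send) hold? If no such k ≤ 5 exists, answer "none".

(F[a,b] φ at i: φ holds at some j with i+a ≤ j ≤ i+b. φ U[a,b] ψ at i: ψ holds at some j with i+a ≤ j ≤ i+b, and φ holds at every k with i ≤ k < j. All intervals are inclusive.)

0

Need earliest j ≥ 2 with F[0,1] ((ready → done) ∨ send), and (recv ∧ send) at every k in [2,j-1].
  j=2: rhs holds (empty prefix). k = 0.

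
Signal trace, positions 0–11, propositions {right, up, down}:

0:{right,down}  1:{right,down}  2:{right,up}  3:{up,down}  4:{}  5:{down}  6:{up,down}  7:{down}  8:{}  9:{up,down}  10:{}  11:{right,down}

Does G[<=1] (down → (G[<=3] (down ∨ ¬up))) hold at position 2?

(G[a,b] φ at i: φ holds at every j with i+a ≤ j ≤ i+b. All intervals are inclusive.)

Holds

Check (down → (G[<=3] (down ∨ ¬up))) at every j in [2,3]:
  j=2: antecedent false → ✓
  j=3: antecedent true; consequent holds on [3,6] → ✓
All positions satisfy it → formula holds.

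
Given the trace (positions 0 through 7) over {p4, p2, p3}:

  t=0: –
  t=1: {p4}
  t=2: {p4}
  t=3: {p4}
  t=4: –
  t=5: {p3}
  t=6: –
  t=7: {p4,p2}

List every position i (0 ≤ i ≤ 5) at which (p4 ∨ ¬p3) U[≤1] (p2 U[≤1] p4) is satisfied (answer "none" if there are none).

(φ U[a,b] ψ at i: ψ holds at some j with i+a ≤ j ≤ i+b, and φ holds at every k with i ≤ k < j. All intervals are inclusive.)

0, 1, 2, 3

Evaluate at each i in [0,5]:
  i=0: ✓ (rhs at j=1; lhs holds on [0,0])
  i=1: ✓ (rhs at j=1)
  i=2: ✓ (rhs at j=2)
  i=3: ✓ (rhs at j=3)
  i=4: ✗ (no rhs in [4,5])
  i=5: ✗ (no rhs in [5,6])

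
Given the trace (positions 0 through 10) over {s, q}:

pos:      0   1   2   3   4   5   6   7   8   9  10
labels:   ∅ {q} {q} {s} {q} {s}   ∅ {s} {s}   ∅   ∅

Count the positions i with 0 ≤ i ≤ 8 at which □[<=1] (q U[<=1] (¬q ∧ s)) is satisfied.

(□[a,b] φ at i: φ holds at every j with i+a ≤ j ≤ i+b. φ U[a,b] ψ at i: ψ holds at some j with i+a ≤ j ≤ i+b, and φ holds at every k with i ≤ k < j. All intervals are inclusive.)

Evaluate at each i in [0,8]:
  i=0: ✗ (fails at j=0)
  i=1: ✗ (fails at j=1)
  i=2: ✓ (all of [2,3])
  i=3: ✓ (all of [3,4])
  i=4: ✓ (all of [4,5])
  i=5: ✗ (fails at j=6)
  i=6: ✗ (fails at j=6)
  i=7: ✓ (all of [7,8])
  i=8: ✗ (fails at j=9)
Positions where it holds: {2, 3, 4, 7} → 4.

4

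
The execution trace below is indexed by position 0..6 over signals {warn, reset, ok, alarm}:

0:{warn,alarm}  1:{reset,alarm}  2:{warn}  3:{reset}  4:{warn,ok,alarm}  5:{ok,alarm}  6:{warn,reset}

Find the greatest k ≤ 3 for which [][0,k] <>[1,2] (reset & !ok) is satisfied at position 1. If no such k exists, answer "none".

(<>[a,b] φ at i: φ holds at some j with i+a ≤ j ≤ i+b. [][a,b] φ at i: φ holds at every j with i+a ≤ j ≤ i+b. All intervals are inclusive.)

<>[1,2] (reset & !ok) must hold from j=1 onward; find where it first fails.
  j=1: holds
  j=2: holds
  j=3: fails
Holds on [1,2], so largest k = 1.

1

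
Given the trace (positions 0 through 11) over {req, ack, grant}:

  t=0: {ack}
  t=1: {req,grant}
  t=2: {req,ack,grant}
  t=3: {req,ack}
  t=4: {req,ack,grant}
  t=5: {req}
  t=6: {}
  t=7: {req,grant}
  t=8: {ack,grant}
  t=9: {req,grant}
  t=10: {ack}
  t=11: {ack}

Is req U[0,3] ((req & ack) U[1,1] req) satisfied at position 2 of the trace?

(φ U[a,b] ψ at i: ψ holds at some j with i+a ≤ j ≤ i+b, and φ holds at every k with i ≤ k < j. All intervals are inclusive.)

Holds

Need some j in [2,5] with ((req & ack) U[1,1] req), and req at every k in [2,j-1].
  j=2: ((req & ack) U[1,1] req) holds; no prefix to check → satisfied.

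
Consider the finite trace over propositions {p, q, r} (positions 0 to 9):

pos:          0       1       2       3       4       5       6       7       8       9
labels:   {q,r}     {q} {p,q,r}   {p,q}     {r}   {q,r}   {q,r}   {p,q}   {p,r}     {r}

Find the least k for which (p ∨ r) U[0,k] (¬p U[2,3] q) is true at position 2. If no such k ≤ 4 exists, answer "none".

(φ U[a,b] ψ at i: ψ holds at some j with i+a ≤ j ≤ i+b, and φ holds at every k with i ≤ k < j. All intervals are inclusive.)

2

Need earliest j ≥ 2 with (¬p U[2,3] q), and (p ∨ r) at every k in [2,j-1].
  j=2: rhs fails.
  j=3: rhs fails.
  j=4: rhs holds; lhs holds on [2,3]. k = 2.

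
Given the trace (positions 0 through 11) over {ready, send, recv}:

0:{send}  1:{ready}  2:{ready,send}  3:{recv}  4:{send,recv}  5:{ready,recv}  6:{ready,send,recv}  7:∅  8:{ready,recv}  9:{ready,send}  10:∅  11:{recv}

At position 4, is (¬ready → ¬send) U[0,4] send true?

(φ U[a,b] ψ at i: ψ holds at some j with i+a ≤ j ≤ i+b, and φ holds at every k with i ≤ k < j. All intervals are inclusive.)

True

Need some j in [4,8] with send, and (¬ready → ¬send) at every k in [4,j-1].
  j=4: send holds; no prefix to check → satisfied.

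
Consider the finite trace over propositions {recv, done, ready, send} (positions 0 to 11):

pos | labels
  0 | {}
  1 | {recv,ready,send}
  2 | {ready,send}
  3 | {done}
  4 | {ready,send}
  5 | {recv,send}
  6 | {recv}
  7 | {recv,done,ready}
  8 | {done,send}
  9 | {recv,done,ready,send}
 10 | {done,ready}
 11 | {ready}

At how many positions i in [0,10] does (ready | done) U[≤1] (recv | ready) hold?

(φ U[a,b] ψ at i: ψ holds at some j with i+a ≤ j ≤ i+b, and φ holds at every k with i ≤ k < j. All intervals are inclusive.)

Evaluate at each i in [0,10]:
  i=0: ✗ (lhs fails at k=0 before rhs at j=1)
  i=1: ✓ (rhs at j=1)
  i=2: ✓ (rhs at j=2)
  i=3: ✓ (rhs at j=4; lhs holds on [3,3])
  i=4: ✓ (rhs at j=4)
  i=5: ✓ (rhs at j=5)
  i=6: ✓ (rhs at j=6)
  i=7: ✓ (rhs at j=7)
  i=8: ✓ (rhs at j=9; lhs holds on [8,8])
  i=9: ✓ (rhs at j=9)
  i=10: ✓ (rhs at j=10)
Positions where it holds: {1, 2, 3, 4, 5, 6, 7, 8, 9, 10} → 10.

10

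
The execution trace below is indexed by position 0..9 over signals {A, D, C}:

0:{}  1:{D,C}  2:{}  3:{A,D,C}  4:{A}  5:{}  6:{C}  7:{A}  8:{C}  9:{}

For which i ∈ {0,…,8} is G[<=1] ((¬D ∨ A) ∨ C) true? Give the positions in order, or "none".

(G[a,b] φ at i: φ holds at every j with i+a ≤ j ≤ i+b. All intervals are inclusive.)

Evaluate at each i in [0,8]:
  i=0: ✓ (all of [0,1])
  i=1: ✓ (all of [1,2])
  i=2: ✓ (all of [2,3])
  i=3: ✓ (all of [3,4])
  i=4: ✓ (all of [4,5])
  i=5: ✓ (all of [5,6])
  i=6: ✓ (all of [6,7])
  i=7: ✓ (all of [7,8])
  i=8: ✓ (all of [8,9])

0, 1, 2, 3, 4, 5, 6, 7, 8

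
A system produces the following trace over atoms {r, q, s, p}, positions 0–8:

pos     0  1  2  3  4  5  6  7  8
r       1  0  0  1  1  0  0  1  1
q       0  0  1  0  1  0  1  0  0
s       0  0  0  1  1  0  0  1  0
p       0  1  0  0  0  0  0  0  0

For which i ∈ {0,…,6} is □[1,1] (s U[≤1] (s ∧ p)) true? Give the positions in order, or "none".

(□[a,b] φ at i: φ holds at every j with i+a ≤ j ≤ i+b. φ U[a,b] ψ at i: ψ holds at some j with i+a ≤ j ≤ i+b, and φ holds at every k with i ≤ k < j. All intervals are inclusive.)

none

Evaluate at each i in [0,6]:
  i=0: ✗ (fails at j=1)
  i=1: ✗ (fails at j=2)
  i=2: ✗ (fails at j=3)
  i=3: ✗ (fails at j=4)
  i=4: ✗ (fails at j=5)
  i=5: ✗ (fails at j=6)
  i=6: ✗ (fails at j=7)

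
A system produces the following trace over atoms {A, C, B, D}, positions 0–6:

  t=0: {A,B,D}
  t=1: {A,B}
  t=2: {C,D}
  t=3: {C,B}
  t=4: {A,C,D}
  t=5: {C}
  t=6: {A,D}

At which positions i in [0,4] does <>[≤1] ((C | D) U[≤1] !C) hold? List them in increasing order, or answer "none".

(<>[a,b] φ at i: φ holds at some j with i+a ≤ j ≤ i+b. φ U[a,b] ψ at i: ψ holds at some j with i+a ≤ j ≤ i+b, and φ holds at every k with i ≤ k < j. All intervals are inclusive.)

Evaluate at each i in [0,4]:
  i=0: ✓ (witness j=0)
  i=1: ✓ (witness j=1)
  i=2: ✗ (none in [2,3])
  i=3: ✗ (none in [3,4])
  i=4: ✓ (witness j=5)

0, 1, 4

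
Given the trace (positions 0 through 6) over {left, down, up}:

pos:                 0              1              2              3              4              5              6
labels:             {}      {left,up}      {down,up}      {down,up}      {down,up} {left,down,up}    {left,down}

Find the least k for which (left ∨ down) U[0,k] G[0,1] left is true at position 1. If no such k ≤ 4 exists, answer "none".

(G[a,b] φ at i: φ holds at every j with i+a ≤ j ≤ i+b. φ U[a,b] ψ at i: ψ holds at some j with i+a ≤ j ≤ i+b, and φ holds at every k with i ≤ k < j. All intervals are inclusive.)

Need earliest j ≥ 1 with G[0,1] left, and (left ∨ down) at every k in [1,j-1].
  j=1: rhs fails.
  j=2: rhs fails.
  j=3: rhs fails.
  j=4: rhs fails.
  j=5: rhs holds; lhs holds on [1,4]. k = 4.

4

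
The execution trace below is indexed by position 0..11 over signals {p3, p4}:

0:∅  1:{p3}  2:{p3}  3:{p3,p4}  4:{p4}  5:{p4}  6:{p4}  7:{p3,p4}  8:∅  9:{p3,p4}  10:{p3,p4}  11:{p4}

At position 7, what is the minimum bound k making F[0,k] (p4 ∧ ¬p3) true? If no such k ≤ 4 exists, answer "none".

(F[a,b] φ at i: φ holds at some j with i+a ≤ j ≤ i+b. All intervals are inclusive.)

Scan j = 7,8,… for (p4 ∧ ¬p3):
  j=7: fails
  j=8: fails
  j=9: fails
  j=10: fails
  j=11: holds
First hit at j=11, so smallest k = 11-7 = 4.

4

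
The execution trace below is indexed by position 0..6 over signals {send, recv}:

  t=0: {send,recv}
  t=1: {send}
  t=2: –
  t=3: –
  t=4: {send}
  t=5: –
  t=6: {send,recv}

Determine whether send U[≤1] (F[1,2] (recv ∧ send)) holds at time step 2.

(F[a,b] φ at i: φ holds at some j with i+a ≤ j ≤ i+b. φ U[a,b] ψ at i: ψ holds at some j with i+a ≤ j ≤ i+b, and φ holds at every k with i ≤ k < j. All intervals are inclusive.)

Need some j in [2,3] with F[1,2] (recv ∧ send), and send at every k in [2,j-1].
  j=2: F[1,2] (recv ∧ send) — fails (none in [3,4]).
  j=3: F[1,2] (recv ∧ send) — fails (none in [4,5]).
No j in the window works → until fails.

False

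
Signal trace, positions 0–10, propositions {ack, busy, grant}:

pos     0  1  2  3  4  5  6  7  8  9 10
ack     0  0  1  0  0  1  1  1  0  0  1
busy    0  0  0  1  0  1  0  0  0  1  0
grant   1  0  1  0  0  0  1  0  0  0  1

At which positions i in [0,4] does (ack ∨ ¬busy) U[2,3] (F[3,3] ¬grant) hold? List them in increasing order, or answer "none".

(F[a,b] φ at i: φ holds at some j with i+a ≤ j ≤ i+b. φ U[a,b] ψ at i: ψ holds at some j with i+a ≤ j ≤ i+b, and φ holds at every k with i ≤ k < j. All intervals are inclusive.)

Evaluate at each i in [0,4]:
  i=0: ✓ (rhs at j=2; lhs holds on [0,1])
  i=1: ✗ (lhs fails at k=3 before rhs at j=4)
  i=2: ✗ (lhs fails at k=3 before rhs at j=4)
  i=3: ✗ (lhs fails at k=3 before rhs at j=5)
  i=4: ✓ (rhs at j=6; lhs holds on [4,5])

0, 4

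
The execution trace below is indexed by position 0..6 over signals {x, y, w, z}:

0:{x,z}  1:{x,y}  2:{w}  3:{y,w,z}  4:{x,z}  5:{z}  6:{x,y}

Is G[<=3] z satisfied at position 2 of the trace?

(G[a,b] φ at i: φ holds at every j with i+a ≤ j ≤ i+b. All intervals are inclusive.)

No

Check z at every j in [2,5]:
  j=2: false
  j=3: true
  j=4: true
  j=5: true
Fails at j=2 → formula fails.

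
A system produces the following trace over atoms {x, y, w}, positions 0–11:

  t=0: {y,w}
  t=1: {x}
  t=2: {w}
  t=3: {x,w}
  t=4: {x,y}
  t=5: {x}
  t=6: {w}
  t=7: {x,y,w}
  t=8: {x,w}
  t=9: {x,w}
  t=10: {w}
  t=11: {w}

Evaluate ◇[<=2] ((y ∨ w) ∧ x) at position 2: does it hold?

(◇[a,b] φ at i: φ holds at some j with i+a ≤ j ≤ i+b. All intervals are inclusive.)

Holds

Check ((y ∨ w) ∧ x) at each j in [2,4]:
  j=2: false
  j=3: true
  j=4: true
Found at j=3 → formula holds.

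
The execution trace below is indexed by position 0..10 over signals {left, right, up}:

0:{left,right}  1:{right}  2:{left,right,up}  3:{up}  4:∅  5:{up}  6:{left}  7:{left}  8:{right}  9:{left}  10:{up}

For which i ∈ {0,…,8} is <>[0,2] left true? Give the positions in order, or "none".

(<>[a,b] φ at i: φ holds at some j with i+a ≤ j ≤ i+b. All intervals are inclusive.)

Evaluate at each i in [0,8]:
  i=0: ✓ (witness j=0)
  i=1: ✓ (witness j=2)
  i=2: ✓ (witness j=2)
  i=3: ✗ (none in [3,5])
  i=4: ✓ (witness j=6)
  i=5: ✓ (witness j=6)
  i=6: ✓ (witness j=6)
  i=7: ✓ (witness j=7)
  i=8: ✓ (witness j=9)

0, 1, 2, 4, 5, 6, 7, 8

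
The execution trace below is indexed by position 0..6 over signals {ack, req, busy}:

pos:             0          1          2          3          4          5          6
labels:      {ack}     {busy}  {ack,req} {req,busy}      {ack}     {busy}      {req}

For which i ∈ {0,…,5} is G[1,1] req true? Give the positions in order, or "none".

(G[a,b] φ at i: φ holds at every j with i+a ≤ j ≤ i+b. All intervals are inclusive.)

1, 2, 5

Evaluate at each i in [0,5]:
  i=0: ✗ (fails at j=1)
  i=1: ✓ (all of [2,2])
  i=2: ✓ (all of [3,3])
  i=3: ✗ (fails at j=4)
  i=4: ✗ (fails at j=5)
  i=5: ✓ (all of [6,6])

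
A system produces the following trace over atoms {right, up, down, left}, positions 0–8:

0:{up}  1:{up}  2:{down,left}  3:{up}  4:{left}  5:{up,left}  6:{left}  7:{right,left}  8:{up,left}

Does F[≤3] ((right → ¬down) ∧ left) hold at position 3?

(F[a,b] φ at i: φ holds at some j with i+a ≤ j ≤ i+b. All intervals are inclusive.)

Holds

Check ((right → ¬down) ∧ left) at each j in [3,6]:
  j=3: false
  j=4: true
  j=5: true
  j=6: true
Found at j=4 → formula holds.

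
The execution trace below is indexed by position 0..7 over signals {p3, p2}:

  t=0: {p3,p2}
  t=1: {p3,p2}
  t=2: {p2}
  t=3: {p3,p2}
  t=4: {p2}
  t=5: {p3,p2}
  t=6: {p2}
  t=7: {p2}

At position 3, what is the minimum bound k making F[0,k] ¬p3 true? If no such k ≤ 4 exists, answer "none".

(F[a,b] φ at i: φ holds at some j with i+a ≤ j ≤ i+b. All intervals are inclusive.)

Scan j = 3,4,… for ¬p3:
  j=3: fails
  j=4: holds
First hit at j=4, so smallest k = 4-3 = 1.

1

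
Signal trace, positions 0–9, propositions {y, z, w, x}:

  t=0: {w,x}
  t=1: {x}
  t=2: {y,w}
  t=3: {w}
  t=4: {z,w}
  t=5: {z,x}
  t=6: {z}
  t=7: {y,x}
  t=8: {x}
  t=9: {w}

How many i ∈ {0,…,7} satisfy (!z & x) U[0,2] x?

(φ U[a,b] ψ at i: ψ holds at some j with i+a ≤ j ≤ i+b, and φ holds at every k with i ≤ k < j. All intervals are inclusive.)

Evaluate at each i in [0,7]:
  i=0: ✓ (rhs at j=0)
  i=1: ✓ (rhs at j=1)
  i=2: ✗ (no rhs in [2,4])
  i=3: ✗ (lhs fails at k=3 before rhs at j=5)
  i=4: ✗ (lhs fails at k=4 before rhs at j=5)
  i=5: ✓ (rhs at j=5)
  i=6: ✗ (lhs fails at k=6 before rhs at j=7)
  i=7: ✓ (rhs at j=7)
Positions where it holds: {0, 1, 5, 7} → 4.

4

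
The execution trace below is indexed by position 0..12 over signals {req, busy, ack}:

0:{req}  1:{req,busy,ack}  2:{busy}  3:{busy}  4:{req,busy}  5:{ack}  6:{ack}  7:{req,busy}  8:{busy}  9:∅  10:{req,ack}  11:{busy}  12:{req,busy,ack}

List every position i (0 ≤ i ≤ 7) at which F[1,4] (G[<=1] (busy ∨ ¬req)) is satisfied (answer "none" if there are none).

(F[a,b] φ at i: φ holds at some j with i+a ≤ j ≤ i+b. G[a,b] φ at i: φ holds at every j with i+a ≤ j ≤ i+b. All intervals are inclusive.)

0, 1, 2, 3, 4, 5, 6, 7

Evaluate at each i in [0,7]:
  i=0: ✓ (witness j=1)
  i=1: ✓ (witness j=2)
  i=2: ✓ (witness j=3)
  i=3: ✓ (witness j=4)
  i=4: ✓ (witness j=5)
  i=5: ✓ (witness j=6)
  i=6: ✓ (witness j=7)
  i=7: ✓ (witness j=8)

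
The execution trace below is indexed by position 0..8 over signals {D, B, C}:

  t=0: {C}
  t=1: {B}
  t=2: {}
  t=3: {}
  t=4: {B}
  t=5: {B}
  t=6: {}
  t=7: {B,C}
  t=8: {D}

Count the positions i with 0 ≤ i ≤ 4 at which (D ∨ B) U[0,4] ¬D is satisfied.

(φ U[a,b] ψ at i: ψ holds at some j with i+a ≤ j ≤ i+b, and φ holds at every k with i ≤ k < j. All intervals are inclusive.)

Evaluate at each i in [0,4]:
  i=0: ✓ (rhs at j=0)
  i=1: ✓ (rhs at j=1)
  i=2: ✓ (rhs at j=2)
  i=3: ✓ (rhs at j=3)
  i=4: ✓ (rhs at j=4)
Positions where it holds: {0, 1, 2, 3, 4} → 5.

5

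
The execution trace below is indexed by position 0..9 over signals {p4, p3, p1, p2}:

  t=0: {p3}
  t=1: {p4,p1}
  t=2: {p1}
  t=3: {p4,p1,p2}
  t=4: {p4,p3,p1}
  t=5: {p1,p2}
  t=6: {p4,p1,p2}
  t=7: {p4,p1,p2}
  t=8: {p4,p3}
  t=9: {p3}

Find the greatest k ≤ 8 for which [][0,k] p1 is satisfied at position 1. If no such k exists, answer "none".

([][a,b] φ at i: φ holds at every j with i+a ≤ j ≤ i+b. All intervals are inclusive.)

p1 must hold from j=1 onward; find where it first fails.
  j=1: holds
  j=2: holds
  j=3: holds
  j=4: holds
  j=5: holds
  j=6: holds
  j=7: holds
  j=8: fails
Holds on [1,7], so largest k = 6.

6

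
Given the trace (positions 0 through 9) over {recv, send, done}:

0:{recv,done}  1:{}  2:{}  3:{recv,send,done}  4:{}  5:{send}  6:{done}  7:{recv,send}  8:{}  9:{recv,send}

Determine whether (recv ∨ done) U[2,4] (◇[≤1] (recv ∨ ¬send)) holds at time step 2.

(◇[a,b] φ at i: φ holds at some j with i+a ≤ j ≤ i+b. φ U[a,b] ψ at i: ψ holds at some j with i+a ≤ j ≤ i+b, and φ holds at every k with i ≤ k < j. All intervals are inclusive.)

Need some j in [4,6] with ◇[≤1] (recv ∨ ¬send), and (recv ∨ done) at every k in [2,j-1].
  j=4: ◇[≤1] (recv ∨ ¬send) holds, but (recv ∨ done) fails at k=2 → not this j.
  j=5: ◇[≤1] (recv ∨ ¬send) holds, but (recv ∨ done) fails at k=2 → not this j.
  j=6: ◇[≤1] (recv ∨ ¬send) holds, but (recv ∨ done) fails at k=2 → not this j.
No j in the window works → until fails.

Does not hold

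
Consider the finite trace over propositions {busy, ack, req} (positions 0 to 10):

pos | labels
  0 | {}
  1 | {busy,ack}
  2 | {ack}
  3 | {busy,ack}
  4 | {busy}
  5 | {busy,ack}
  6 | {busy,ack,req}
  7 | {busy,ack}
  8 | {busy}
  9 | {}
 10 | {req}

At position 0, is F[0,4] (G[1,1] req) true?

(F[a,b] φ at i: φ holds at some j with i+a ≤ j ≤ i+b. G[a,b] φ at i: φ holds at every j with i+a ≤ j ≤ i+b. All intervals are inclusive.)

Check G[1,1] req at each j in [0,4]:
  j=0: fails at 1
  j=1: fails at 2
  j=2: fails at 3
  j=3: fails at 4
  j=4: fails at 5
No position in the window satisfies it → formula fails.

No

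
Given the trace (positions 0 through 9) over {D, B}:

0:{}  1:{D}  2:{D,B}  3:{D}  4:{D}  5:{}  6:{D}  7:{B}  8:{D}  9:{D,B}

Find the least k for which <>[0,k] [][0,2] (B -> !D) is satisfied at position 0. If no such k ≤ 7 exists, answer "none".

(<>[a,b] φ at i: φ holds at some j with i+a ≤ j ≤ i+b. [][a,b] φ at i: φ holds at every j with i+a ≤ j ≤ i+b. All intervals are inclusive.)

Scan j = 0,1,… for [][0,2] (B -> !D):
  j=0: fails
  j=1: fails
  j=2: fails
  j=3: holds
First hit at j=3, so smallest k = 3-0 = 3.

3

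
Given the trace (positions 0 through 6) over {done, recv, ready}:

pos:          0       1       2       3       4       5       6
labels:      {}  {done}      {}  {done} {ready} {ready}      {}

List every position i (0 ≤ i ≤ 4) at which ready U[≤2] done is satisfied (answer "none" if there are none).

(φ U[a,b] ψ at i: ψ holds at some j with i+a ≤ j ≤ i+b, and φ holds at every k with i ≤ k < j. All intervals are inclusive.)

Evaluate at each i in [0,4]:
  i=0: ✗ (lhs fails at k=0 before rhs at j=1)
  i=1: ✓ (rhs at j=1)
  i=2: ✗ (lhs fails at k=2 before rhs at j=3)
  i=3: ✓ (rhs at j=3)
  i=4: ✗ (no rhs in [4,6])

1, 3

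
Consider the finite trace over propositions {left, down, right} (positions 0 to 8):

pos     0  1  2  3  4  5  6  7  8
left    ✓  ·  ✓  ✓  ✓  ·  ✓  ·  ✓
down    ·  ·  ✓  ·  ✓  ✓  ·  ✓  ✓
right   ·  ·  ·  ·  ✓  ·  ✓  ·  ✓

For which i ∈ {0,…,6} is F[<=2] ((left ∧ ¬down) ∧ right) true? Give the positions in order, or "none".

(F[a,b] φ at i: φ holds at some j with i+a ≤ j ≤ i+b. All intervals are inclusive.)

4, 5, 6

Evaluate at each i in [0,6]:
  i=0: ✗ (none in [0,2])
  i=1: ✗ (none in [1,3])
  i=2: ✗ (none in [2,4])
  i=3: ✗ (none in [3,5])
  i=4: ✓ (witness j=6)
  i=5: ✓ (witness j=6)
  i=6: ✓ (witness j=6)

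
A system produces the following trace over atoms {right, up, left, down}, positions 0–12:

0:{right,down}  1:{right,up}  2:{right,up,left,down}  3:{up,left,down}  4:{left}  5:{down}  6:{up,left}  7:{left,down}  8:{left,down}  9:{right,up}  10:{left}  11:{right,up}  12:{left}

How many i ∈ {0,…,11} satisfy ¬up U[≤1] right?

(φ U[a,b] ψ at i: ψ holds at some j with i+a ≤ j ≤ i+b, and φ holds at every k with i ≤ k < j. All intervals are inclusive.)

7

Evaluate at each i in [0,11]:
  i=0: ✓ (rhs at j=0)
  i=1: ✓ (rhs at j=1)
  i=2: ✓ (rhs at j=2)
  i=3: ✗ (no rhs in [3,4])
  i=4: ✗ (no rhs in [4,5])
  i=5: ✗ (no rhs in [5,6])
  i=6: ✗ (no rhs in [6,7])
  i=7: ✗ (no rhs in [7,8])
  i=8: ✓ (rhs at j=9; lhs holds on [8,8])
  i=9: ✓ (rhs at j=9)
  i=10: ✓ (rhs at j=11; lhs holds on [10,10])
  i=11: ✓ (rhs at j=11)
Positions where it holds: {0, 1, 2, 8, 9, 10, 11} → 7.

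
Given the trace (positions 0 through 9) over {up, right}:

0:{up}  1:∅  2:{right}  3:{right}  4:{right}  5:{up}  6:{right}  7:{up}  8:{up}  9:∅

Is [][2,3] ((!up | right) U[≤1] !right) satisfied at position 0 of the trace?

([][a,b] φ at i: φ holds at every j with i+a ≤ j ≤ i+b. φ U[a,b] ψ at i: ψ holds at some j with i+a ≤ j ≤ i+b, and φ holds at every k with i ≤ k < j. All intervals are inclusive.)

No

Check ((!up | right) U[≤1] !right) at every j in [2,3]:
  j=2: fails
  j=3: fails
Fails at j=2 → formula fails.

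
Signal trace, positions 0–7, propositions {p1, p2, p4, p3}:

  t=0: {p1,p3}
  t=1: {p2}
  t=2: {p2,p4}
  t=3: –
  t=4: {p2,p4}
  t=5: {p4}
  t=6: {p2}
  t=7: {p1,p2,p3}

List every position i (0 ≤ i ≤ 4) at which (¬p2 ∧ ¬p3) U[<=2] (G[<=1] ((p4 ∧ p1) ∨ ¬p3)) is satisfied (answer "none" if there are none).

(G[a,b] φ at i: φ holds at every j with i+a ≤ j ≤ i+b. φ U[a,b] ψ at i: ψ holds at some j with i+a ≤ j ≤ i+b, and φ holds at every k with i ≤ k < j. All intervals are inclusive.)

Evaluate at each i in [0,4]:
  i=0: ✗ (lhs fails at k=0 before rhs at j=1)
  i=1: ✓ (rhs at j=1)
  i=2: ✓ (rhs at j=2)
  i=3: ✓ (rhs at j=3)
  i=4: ✓ (rhs at j=4)

1, 2, 3, 4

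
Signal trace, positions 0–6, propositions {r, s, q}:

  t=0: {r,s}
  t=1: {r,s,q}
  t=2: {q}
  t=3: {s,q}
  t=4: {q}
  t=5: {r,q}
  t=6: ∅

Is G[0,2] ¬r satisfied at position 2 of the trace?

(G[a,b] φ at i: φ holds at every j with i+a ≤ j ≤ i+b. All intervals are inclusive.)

Holds

Check ¬r at every j in [2,4]:
  j=2: true
  j=3: true
  j=4: true
All positions satisfy it → formula holds.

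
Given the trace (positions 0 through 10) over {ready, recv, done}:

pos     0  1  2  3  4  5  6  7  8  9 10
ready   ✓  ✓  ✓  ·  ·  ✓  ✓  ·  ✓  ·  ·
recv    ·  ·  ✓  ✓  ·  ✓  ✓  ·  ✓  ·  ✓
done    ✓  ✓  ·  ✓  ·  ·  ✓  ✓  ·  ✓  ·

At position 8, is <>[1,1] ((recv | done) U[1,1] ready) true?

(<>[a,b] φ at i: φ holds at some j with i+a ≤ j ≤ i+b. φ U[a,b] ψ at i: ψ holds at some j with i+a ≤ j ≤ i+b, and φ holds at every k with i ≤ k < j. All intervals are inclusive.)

No

Check ((recv | done) U[1,1] ready) at each j in [9,9]:
  j=9: fails
No position in the window satisfies it → formula fails.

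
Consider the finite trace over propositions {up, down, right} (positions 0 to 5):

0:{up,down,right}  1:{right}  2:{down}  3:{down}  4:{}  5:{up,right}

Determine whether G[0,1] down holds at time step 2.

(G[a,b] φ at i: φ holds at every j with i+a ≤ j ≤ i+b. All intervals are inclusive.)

Yes

Check down at every j in [2,3]:
  j=2: true
  j=3: true
All positions satisfy it → formula holds.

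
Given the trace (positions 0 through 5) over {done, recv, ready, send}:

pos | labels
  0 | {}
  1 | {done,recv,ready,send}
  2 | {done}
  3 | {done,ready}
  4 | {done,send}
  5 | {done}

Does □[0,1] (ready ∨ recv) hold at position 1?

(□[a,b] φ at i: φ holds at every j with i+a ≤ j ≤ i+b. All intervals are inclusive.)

Check (ready ∨ recv) at every j in [1,2]:
  j=1: true
  j=2: false
Fails at j=2 → formula fails.

False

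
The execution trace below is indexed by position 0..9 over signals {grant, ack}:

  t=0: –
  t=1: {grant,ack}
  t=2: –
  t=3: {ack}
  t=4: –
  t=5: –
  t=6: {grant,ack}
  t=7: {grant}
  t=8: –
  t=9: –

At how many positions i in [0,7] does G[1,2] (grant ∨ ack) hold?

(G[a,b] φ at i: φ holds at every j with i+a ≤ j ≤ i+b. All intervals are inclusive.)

Evaluate at each i in [0,7]:
  i=0: ✗ (fails at j=2)
  i=1: ✗ (fails at j=2)
  i=2: ✗ (fails at j=4)
  i=3: ✗ (fails at j=4)
  i=4: ✗ (fails at j=5)
  i=5: ✓ (all of [6,7])
  i=6: ✗ (fails at j=8)
  i=7: ✗ (fails at j=8)
Positions where it holds: {5} → 1.

1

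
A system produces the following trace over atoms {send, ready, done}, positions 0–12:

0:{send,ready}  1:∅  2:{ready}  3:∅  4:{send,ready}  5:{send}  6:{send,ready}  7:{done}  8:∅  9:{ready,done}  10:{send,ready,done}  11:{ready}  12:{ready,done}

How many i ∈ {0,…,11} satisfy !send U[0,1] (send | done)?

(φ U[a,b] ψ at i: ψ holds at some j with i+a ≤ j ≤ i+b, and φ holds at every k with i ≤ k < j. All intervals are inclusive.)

Evaluate at each i in [0,11]:
  i=0: ✓ (rhs at j=0)
  i=1: ✗ (no rhs in [1,2])
  i=2: ✗ (no rhs in [2,3])
  i=3: ✓ (rhs at j=4; lhs holds on [3,3])
  i=4: ✓ (rhs at j=4)
  i=5: ✓ (rhs at j=5)
  i=6: ✓ (rhs at j=6)
  i=7: ✓ (rhs at j=7)
  i=8: ✓ (rhs at j=9; lhs holds on [8,8])
  i=9: ✓ (rhs at j=9)
  i=10: ✓ (rhs at j=10)
  i=11: ✓ (rhs at j=12; lhs holds on [11,11])
Positions where it holds: {0, 3, 4, 5, 6, 7, 8, 9, 10, 11} → 10.

10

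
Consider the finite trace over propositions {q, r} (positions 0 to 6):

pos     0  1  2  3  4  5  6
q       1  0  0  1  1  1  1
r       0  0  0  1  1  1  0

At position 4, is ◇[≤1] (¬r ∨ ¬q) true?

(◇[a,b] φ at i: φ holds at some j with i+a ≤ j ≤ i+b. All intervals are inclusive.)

Check (¬r ∨ ¬q) at each j in [4,5]:
  j=4: false
  j=5: false
No position in the window satisfies it → formula fails.

Does not hold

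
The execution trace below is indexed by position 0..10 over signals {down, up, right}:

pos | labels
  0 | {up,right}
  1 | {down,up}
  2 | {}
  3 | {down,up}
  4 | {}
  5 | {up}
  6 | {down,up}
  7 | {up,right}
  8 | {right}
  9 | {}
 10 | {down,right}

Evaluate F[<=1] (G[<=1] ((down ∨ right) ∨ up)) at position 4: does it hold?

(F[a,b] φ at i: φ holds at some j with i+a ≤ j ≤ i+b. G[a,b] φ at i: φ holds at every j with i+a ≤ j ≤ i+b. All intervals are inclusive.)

Check G[<=1] ((down ∨ right) ∨ up) at each j in [4,5]:
  j=4: fails at 4
  j=5: holds on [5,6]
Found at j=5 → formula holds.

Yes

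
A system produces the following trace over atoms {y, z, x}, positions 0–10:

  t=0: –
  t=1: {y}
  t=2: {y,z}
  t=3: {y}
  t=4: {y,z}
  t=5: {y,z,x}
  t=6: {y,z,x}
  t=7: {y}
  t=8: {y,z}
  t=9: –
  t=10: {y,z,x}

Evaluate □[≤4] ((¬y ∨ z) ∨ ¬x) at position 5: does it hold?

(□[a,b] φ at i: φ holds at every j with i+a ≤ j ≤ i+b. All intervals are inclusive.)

Holds

Check ((¬y ∨ z) ∨ ¬x) at every j in [5,9]:
  j=5: true
  j=6: true
  j=7: true
  j=8: true
  j=9: true
All positions satisfy it → formula holds.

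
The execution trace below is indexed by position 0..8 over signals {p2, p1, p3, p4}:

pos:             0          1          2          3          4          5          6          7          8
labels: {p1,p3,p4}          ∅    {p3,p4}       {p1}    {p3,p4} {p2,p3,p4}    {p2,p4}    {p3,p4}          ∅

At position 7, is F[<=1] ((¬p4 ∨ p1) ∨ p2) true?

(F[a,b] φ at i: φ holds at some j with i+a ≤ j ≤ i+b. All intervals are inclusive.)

Check ((¬p4 ∨ p1) ∨ p2) at each j in [7,8]:
  j=7: false
  j=8: true
Found at j=8 → formula holds.

Holds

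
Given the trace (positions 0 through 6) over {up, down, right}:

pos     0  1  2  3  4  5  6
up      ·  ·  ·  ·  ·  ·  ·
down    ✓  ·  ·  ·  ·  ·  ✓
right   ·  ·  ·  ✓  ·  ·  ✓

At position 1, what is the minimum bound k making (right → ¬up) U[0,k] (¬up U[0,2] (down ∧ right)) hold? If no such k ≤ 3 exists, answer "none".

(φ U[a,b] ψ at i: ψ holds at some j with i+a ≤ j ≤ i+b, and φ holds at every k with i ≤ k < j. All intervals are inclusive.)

Need earliest j ≥ 1 with (¬up U[0,2] (down ∧ right)), and (right → ¬up) at every k in [1,j-1].
  j=1: rhs fails.
  j=2: rhs fails.
  j=3: rhs fails.
  j=4: rhs holds; lhs holds on [1,3]. k = 3.

3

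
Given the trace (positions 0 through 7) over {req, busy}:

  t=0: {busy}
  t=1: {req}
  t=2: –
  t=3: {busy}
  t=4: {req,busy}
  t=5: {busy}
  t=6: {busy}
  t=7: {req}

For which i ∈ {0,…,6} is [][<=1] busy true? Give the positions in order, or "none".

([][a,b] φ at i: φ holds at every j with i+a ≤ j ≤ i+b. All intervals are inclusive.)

3, 4, 5

Evaluate at each i in [0,6]:
  i=0: ✗ (fails at j=1)
  i=1: ✗ (fails at j=1)
  i=2: ✗ (fails at j=2)
  i=3: ✓ (all of [3,4])
  i=4: ✓ (all of [4,5])
  i=5: ✓ (all of [5,6])
  i=6: ✗ (fails at j=7)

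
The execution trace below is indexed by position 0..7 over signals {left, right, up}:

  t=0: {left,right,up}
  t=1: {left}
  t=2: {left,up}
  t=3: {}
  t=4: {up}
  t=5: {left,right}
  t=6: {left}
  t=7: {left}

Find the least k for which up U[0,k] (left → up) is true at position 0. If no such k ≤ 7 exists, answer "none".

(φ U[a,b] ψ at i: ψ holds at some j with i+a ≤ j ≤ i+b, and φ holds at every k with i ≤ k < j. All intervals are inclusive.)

Need earliest j ≥ 0 with (left → up), and up at every k in [0,j-1].
  j=0: rhs holds (empty prefix). k = 0.

0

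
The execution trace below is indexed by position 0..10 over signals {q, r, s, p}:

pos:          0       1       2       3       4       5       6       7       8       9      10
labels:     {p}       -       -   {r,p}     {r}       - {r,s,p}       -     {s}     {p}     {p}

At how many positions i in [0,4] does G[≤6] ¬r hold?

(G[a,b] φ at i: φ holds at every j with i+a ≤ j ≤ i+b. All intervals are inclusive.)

Evaluate at each i in [0,4]:
  i=0: ✗ (fails at j=3)
  i=1: ✗ (fails at j=3)
  i=2: ✗ (fails at j=3)
  i=3: ✗ (fails at j=3)
  i=4: ✗ (fails at j=4)
Positions where it holds: {} → 0.

0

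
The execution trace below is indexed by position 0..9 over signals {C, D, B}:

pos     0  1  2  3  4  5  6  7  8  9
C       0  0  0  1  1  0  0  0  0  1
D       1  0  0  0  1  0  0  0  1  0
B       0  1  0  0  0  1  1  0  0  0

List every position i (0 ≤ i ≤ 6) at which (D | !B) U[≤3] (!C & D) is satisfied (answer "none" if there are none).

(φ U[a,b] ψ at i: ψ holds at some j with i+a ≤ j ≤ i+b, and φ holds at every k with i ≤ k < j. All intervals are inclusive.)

0

Evaluate at each i in [0,6]:
  i=0: ✓ (rhs at j=0)
  i=1: ✗ (no rhs in [1,4])
  i=2: ✗ (no rhs in [2,5])
  i=3: ✗ (no rhs in [3,6])
  i=4: ✗ (no rhs in [4,7])
  i=5: ✗ (lhs fails at k=5 before rhs at j=8)
  i=6: ✗ (lhs fails at k=6 before rhs at j=8)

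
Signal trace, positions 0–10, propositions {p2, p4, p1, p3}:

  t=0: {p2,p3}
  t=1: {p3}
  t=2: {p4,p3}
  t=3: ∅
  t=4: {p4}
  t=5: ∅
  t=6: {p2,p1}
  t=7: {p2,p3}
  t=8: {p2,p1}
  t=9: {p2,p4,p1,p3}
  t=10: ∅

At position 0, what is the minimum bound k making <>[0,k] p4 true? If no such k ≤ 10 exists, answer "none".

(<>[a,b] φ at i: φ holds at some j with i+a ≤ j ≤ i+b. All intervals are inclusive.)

2

Scan j = 0,1,… for p4:
  j=0: fails
  j=1: fails
  j=2: holds
First hit at j=2, so smallest k = 2-0 = 2.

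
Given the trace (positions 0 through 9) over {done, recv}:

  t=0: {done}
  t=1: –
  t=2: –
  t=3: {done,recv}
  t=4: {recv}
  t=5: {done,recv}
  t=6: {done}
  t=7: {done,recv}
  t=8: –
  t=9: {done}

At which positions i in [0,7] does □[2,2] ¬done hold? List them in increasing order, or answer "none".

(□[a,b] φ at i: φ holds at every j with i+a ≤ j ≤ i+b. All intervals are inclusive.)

0, 2, 6

Evaluate at each i in [0,7]:
  i=0: ✓ (all of [2,2])
  i=1: ✗ (fails at j=3)
  i=2: ✓ (all of [4,4])
  i=3: ✗ (fails at j=5)
  i=4: ✗ (fails at j=6)
  i=5: ✗ (fails at j=7)
  i=6: ✓ (all of [8,8])
  i=7: ✗ (fails at j=9)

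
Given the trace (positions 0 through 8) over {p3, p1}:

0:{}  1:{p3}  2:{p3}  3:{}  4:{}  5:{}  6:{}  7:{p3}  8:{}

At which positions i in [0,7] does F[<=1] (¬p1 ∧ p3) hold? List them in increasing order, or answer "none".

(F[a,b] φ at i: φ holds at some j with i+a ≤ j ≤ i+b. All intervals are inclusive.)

0, 1, 2, 6, 7

Evaluate at each i in [0,7]:
  i=0: ✓ (witness j=1)
  i=1: ✓ (witness j=1)
  i=2: ✓ (witness j=2)
  i=3: ✗ (none in [3,4])
  i=4: ✗ (none in [4,5])
  i=5: ✗ (none in [5,6])
  i=6: ✓ (witness j=7)
  i=7: ✓ (witness j=7)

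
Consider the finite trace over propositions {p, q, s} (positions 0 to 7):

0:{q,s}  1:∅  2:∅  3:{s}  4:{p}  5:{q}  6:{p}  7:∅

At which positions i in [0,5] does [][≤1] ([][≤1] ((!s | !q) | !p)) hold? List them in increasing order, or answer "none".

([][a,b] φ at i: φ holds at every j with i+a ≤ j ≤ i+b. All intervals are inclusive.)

0, 1, 2, 3, 4, 5

Evaluate at each i in [0,5]:
  i=0: ✓ (all of [0,1])
  i=1: ✓ (all of [1,2])
  i=2: ✓ (all of [2,3])
  i=3: ✓ (all of [3,4])
  i=4: ✓ (all of [4,5])
  i=5: ✓ (all of [5,6])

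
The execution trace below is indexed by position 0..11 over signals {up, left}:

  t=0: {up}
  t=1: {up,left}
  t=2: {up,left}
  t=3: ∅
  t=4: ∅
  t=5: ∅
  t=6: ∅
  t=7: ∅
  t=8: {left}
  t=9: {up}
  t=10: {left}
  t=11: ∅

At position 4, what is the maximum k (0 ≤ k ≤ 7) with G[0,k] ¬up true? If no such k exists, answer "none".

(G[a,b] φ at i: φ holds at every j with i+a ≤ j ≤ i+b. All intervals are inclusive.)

4

¬up must hold from j=4 onward; find where it first fails.
  j=4: holds
  j=5: holds
  j=6: holds
  j=7: holds
  j=8: holds
  j=9: fails
Holds on [4,8], so largest k = 4.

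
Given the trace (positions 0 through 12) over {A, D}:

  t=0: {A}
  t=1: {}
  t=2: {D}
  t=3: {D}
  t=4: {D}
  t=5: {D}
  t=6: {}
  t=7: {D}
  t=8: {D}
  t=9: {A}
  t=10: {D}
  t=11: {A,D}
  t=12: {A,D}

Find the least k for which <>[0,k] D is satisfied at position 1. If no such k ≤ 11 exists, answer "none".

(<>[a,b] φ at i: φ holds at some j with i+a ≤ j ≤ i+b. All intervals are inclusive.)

Scan j = 1,2,… for D:
  j=1: fails
  j=2: holds
First hit at j=2, so smallest k = 2-1 = 1.

1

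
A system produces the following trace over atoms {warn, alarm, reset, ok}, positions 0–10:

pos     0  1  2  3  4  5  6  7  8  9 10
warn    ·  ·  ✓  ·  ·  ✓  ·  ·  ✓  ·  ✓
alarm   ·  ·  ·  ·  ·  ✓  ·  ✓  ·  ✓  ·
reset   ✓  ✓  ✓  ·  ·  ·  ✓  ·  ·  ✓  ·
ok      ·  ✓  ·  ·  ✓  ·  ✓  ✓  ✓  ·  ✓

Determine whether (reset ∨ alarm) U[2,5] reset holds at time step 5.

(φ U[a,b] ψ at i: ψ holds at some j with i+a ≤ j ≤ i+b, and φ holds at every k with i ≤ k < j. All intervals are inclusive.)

False

Need some j in [7,10] with reset, and (reset ∨ alarm) at every k in [5,j-1].
  j=7: reset false.
  j=8: reset false.
  j=9: reset holds, but (reset ∨ alarm) fails at k=8 → not this j.
  j=10: reset false.
No j in the window works → until fails.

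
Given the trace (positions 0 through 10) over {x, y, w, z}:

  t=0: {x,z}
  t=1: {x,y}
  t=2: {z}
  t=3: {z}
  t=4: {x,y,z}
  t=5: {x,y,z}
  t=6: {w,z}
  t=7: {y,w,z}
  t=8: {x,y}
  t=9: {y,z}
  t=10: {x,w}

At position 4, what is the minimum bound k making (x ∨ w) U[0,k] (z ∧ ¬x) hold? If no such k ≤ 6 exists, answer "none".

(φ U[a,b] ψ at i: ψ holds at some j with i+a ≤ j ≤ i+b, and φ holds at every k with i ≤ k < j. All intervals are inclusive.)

Need earliest j ≥ 4 with (z ∧ ¬x), and (x ∨ w) at every k in [4,j-1].
  j=4: rhs fails.
  j=5: rhs fails.
  j=6: rhs holds; lhs holds on [4,5]. k = 2.

2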